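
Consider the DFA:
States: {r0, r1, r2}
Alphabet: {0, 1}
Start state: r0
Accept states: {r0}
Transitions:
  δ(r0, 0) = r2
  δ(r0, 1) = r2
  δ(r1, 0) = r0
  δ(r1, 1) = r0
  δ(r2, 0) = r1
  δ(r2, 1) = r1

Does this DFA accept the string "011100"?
Processing string "011100":
  r0 --0--> r2
  r2 --1--> r1
  r1 --1--> r0
  r0 --1--> r2
  r2 --0--> r1
  r1 --0--> r0
Final state: r0
Accept states: {r0}
Yes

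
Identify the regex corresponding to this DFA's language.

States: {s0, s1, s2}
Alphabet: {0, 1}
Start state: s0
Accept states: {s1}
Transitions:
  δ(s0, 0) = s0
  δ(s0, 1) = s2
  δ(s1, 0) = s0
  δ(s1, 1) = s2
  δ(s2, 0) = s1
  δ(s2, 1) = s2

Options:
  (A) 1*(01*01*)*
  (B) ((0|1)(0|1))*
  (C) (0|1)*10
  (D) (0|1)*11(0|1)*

Check each option against the DFA on short strings; one disagreement eliminates an option:
  (A) 1*(01*01*)*: on ε the DFA stays in s0 and rejects (s0 ∉ Accept), but the regex matches it → eliminate
  (B) ((0|1)(0|1))*: on ε the DFA stays in s0 and rejects (s0 ∉ Accept), but the regex matches it → eliminate
  (C) (0|1)*10: agrees with the DFA on every string of length ≤ 6
  (D) (0|1)*11(0|1)*: on '10' the DFA goes s0 → s2 → s1 and accepts (s1 ∈ Accept), but the regex does not match it → eliminate
Only (C) is consistent with the DFA.
(C) (0|1)*10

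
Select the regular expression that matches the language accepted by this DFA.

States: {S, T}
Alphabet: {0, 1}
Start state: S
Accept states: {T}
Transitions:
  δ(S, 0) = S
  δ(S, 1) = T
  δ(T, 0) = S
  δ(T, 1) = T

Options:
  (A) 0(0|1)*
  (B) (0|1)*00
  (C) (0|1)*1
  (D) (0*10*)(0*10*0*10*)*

Check each option against the DFA on short strings; one disagreement eliminates an option:
  (A) 0(0|1)*: on '0' the DFA goes S → S and rejects (S ∉ Accept), but the regex matches it → eliminate
  (B) (0|1)*00: on '1' the DFA goes S → T and accepts (T ∈ Accept), but the regex does not match it → eliminate
  (C) (0|1)*1: agrees with the DFA on every string of length ≤ 6
  (D) (0*10*)(0*10*0*10*)*: on '10' the DFA goes S → T → S and rejects (S ∉ Accept), but the regex matches it → eliminate
Only (C) is consistent with the DFA.
(C) (0|1)*1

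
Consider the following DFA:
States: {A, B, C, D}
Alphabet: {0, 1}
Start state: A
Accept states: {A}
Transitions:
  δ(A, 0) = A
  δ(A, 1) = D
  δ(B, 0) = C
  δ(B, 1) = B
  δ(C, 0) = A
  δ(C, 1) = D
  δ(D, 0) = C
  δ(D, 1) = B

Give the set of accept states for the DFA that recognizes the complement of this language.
Complement accept states = All states \ Original accept states
= {A, B, C, D} \ {A}
{B, C, D}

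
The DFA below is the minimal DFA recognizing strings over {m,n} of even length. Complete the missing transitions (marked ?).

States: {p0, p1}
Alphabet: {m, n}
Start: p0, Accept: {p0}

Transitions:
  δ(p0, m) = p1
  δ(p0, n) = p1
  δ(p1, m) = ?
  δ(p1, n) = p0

From the language and accept set, identify what each state tracks — p0: even length so far; p1: odd length so far.
Each missing δ(q, a) is the state matching the new tracked value after reading a.
δ(p1, m) = p0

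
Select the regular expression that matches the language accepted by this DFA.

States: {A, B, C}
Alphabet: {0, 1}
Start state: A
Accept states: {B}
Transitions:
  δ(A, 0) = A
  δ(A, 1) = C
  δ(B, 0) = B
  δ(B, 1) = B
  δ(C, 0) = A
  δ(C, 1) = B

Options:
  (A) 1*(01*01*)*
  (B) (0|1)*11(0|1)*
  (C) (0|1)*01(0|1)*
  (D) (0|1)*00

Check each option against the DFA on short strings; one disagreement eliminates an option:
  (A) 1*(01*01*)*: on ε the DFA stays in A and rejects (A ∉ Accept), but the regex matches it → eliminate
  (B) (0|1)*11(0|1)*: agrees with the DFA on every string of length ≤ 6
  (C) (0|1)*01(0|1)*: on '01' the DFA goes A → A → C and rejects (C ∉ Accept), but the regex matches it → eliminate
  (D) (0|1)*00: on '00' the DFA goes A → A → A and rejects (A ∉ Accept), but the regex matches it → eliminate
Only (B) is consistent with the DFA.
(B) (0|1)*11(0|1)*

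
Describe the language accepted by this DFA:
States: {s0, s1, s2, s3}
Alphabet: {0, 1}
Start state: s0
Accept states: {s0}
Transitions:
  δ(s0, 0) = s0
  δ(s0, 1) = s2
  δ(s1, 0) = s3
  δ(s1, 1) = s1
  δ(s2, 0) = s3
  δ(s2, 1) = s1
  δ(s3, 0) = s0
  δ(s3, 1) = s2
Testing a few strings:
  '000' → accept
  '0' → accept
  '1101' → reject
  '0100' → accept
State roles: s0=value ≡ 0 (mod 4); s1=value ≡ 3 (mod 4); s2=value ≡ 1 (mod 4); s3=value ≡ 2 (mod 4)
All binary strings representing a multiple of 4 (read in base 2; leading zeros allowed and ε counts as 0)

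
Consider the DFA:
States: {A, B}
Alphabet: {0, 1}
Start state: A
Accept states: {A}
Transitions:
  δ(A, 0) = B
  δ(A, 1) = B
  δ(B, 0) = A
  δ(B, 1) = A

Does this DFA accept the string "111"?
Processing string "111":
  A --1--> B
  B --1--> A
  A --1--> B
Final state: B
Accept states: {A}
No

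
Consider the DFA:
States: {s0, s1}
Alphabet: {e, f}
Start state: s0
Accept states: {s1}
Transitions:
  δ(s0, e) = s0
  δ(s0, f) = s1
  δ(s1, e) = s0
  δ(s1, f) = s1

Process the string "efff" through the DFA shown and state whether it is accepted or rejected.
Processing string "efff":
  s0 --e--> s0
  s0 --f--> s1
  s1 --f--> s1
  s1 --f--> s1
Final state: s1
Accept states: {s1}
Yes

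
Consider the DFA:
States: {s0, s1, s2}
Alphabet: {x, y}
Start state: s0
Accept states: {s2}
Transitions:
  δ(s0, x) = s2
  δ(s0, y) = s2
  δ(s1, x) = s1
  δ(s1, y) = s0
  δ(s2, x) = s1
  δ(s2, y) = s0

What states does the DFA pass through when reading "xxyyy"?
read 'x': s0 → s2
  read 'x': s2 → s1
  read 'y': s1 → s0
  read 'y': s0 → s2
  read 'y': s2 → s0
s0 -> s2 -> s1 -> s0 -> s2 -> s0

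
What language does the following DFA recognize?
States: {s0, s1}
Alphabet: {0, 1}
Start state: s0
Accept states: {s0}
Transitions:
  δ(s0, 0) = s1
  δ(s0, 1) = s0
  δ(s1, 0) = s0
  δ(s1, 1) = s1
Testing a few strings:
  '0' → reject
  '10' → reject
  '1' → accept
  '001' → accept
State roles: s0=even number of 0's so far; s1=odd number of 0's so far
All binary strings with an even number of 0's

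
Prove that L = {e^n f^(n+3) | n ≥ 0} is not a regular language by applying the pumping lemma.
Assume L is regular with pumping length p. Idea: pumping the e-block breaks the fixed offset of 3.
Choose s = e^p f^(p+3) ∈ L. By the pumping lemma, s = xyz with |xy| ≤ p, |y| > 0, so y = e^k with k ≥ 1. Then xy²z = e^(p+k) f^(p+3). For this to be in L we would need p+3 = (p+k)+3, i.e. k = 0, contradicting k ≥ 1. So xy²z ∉ L.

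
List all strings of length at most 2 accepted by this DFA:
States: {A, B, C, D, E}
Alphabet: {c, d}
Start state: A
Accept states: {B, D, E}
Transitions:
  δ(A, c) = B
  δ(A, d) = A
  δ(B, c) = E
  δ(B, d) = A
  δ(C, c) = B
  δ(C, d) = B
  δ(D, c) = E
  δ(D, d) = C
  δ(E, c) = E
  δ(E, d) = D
c, cc, dc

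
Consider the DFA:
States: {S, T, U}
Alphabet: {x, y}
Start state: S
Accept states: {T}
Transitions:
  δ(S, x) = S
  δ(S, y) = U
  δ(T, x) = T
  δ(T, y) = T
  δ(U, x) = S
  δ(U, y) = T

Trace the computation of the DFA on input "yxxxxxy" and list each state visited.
read 'y': S → U
  read 'x': U → S
  read 'x': S → S
  read 'x': S → S
  read 'x': S → S
  read 'x': S → S
  read 'y': S → U
S -> U -> S -> S -> S -> S -> S -> U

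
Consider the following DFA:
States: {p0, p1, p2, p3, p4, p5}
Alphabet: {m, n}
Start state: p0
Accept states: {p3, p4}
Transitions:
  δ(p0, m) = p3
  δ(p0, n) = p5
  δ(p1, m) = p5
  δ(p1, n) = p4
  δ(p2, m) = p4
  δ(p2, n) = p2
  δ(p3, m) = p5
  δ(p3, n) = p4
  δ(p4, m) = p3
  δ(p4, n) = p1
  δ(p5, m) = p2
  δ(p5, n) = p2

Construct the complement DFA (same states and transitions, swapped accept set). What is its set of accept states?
Complement accept states = All states \ Original accept states
= {p0, p1, p2, p3, p4, p5} \ {p3, p4}
{p0, p1, p2, p5}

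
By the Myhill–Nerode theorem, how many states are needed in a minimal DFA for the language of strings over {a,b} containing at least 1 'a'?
By Myhill–Nerode, count the distinguishable equivalence classes: 2 classes — having seen 0, or ≥1 copies of 'a'; any two classes i < j (j ≤ 1) are distinguished by the string a^(1−j), which takes class j to 1 copy (accepted) but leaves class i below 1 (rejected).
2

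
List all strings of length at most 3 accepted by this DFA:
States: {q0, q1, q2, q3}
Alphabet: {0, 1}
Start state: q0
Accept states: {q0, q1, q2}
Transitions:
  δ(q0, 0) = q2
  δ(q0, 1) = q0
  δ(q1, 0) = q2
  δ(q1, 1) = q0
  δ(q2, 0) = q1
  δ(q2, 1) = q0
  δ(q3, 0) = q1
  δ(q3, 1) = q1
ε, 0, 1, 00, 01, 10, 11, 000, 001, 010, 011, 100, 101, 110, 111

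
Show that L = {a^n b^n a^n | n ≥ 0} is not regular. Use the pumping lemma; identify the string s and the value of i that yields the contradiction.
Assume L is regular with pumping length p. Idea: pumping the first a-block unbalances it against the other two.
Choose s = a^p b^p a^p ∈ L (|s| = 3p ≥ p). By the pumping lemma, s = xyz with |xy| ≤ p, |y| > 0, so y = a^k with k ≥ 1, inside the first a-block. Then xy²z = a^(p+k) b^p a^p. The first block has length p+k ≠ p, so the three block lengths are no longer equal and xy²z ∉ L.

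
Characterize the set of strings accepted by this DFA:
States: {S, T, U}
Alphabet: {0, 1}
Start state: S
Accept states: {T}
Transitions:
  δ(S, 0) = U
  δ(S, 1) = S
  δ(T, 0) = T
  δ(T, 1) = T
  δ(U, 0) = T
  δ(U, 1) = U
Testing a few strings:
  '0011' → accept
  '0' → reject
  '00' → accept
  '010' → accept
State roles: S=zero 0's seen; T=≥ two 0's seen; U=one 0 seen
All binary strings containing at least two 0's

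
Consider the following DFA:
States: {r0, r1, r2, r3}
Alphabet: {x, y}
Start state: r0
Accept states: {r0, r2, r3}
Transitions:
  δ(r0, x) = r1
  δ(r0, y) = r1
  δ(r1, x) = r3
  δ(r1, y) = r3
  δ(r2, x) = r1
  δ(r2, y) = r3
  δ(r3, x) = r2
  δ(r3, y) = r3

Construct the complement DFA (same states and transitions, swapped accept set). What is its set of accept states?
Complement accept states = All states \ Original accept states
= {r0, r1, r2, r3} \ {r0, r2, r3}
{r1}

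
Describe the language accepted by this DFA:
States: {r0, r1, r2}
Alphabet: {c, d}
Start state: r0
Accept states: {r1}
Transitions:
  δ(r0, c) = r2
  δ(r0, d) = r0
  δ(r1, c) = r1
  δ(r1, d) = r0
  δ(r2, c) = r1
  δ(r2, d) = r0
Testing a few strings:
  'cd' → reject
  'dc' → reject
  'ddc' → reject
  'c' → reject
State roles: r0=last symbol not c; r1=two trailing c's; r2=one trailing c
All strings over {c,d} ending with cc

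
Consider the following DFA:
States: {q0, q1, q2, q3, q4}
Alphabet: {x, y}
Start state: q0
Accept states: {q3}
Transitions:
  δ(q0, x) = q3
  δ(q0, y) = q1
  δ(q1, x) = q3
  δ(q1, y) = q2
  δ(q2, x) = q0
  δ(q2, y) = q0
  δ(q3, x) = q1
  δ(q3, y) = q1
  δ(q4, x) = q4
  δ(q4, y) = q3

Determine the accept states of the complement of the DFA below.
Complement accept states = All states \ Original accept states
= {q0, q1, q2, q3, q4} \ {q3}
{q0, q1, q2, q4}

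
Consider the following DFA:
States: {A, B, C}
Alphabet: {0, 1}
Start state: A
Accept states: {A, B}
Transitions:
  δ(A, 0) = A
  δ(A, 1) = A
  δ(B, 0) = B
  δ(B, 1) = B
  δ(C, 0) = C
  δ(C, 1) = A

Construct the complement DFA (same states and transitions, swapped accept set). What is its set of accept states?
Complement accept states = All states \ Original accept states
= {A, B, C} \ {A, B}
{C}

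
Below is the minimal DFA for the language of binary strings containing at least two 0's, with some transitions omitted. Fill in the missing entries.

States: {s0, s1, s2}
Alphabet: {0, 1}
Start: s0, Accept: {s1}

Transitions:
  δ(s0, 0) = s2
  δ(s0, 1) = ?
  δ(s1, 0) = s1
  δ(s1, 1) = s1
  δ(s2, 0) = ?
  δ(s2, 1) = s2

From the language and accept set, identify what each state tracks — s0: zero 0's seen; s1: ≥ two 0's seen; s2: one 0 seen.
Each missing δ(q, a) is the state matching the new tracked value after reading a.
δ(s0, 1) = s0; δ(s2, 0) = s1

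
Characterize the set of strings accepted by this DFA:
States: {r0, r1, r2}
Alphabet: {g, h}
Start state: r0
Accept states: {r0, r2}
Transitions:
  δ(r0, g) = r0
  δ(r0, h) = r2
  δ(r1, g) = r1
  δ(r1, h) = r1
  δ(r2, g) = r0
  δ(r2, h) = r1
Testing a few strings:
  'hhh' → reject
  'gg' → accept
  'hh' → reject
  'ghhg' → reject
State roles: r0=last symbol not h (ok); r1=saw hh (dead); r2=last symbol h (ok)
All strings over {g,h} with no two consecutive h's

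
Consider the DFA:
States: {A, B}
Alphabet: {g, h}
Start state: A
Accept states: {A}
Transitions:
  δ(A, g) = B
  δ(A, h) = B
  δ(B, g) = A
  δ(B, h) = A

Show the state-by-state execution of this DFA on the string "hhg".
read 'h': A → B
  read 'h': B → A
  read 'g': A → B
A -> B -> A -> B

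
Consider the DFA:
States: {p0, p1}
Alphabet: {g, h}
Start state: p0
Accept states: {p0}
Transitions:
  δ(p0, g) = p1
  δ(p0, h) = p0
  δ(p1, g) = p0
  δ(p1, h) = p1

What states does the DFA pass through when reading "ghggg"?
read 'g': p0 → p1
  read 'h': p1 → p1
  read 'g': p1 → p0
  read 'g': p0 → p1
  read 'g': p1 → p0
p0 -> p1 -> p1 -> p0 -> p1 -> p0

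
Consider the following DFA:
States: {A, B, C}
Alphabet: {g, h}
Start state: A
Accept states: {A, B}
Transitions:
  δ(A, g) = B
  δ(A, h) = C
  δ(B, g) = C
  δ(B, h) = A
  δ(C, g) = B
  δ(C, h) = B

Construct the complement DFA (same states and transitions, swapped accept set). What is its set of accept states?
Complement accept states = All states \ Original accept states
= {A, B, C} \ {A, B}
{C}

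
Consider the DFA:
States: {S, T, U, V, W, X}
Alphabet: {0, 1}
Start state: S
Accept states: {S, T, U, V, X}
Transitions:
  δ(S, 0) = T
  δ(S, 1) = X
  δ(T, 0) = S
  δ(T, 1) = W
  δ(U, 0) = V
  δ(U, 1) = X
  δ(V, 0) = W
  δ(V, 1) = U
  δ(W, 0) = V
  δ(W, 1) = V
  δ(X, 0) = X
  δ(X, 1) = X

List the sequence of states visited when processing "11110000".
read '1': S → X
  read '1': X → X
  read '1': X → X
  read '1': X → X
  read '0': X → X
  read '0': X → X
  read '0': X → X
  read '0': X → X
S -> X -> X -> X -> X -> X -> X -> X -> X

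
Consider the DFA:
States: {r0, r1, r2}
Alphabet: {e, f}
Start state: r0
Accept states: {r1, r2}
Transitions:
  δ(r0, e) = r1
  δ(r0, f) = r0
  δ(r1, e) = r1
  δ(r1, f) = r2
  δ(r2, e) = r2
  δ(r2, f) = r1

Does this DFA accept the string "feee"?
Processing string "feee":
  r0 --f--> r0
  r0 --e--> r1
  r1 --e--> r1
  r1 --e--> r1
Final state: r1
Accept states: {r1, r2}
Yes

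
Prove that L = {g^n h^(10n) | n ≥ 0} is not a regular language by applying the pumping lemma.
Assume L is regular with pumping length p. Idea: pumping the g-block breaks the 1:10 ratio.
Choose s = g^p h^(10p) (length 11p ≥ p). By the pumping lemma, s = xyz with |xy| ≤ p, |y| > 0, so y = g^k with k ≥ 1. Then xy²z = g^(p+k) h^(10p). For this to be in L we would need 10p = 10(p+k), i.e. 10k = 0, contradicting k ≥ 1. So xy²z ∉ L.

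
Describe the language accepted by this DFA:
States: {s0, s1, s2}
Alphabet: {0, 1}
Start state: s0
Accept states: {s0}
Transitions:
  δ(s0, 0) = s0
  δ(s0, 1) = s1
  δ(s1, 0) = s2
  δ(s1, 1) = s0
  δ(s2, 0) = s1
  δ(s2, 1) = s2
Testing a few strings:
  '0' → accept
  '1' → reject
  '1011' → reject
  '100' → reject
State roles: s0=value ≡ 0 (mod 3); s1=value ≡ 1 (mod 3); s2=value ≡ 2 (mod 3)
All binary strings representing a multiple of 3 (read in base 2; leading zeros allowed and ε counts as 0)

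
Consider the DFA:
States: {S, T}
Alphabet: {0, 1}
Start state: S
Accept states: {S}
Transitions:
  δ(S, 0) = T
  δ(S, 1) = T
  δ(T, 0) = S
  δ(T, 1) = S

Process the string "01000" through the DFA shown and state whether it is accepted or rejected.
Processing string "01000":
  S --0--> T
  T --1--> S
  S --0--> T
  T --0--> S
  S --0--> T
Final state: T
Accept states: {S}
No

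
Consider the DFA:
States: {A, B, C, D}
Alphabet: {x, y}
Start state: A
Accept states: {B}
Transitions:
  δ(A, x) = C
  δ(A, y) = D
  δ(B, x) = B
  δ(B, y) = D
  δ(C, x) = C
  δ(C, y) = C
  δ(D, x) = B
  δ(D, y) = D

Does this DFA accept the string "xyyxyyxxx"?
Processing string "xyyxyyxxx":
  A --x--> C
  C --y--> C
  C --y--> C
  C --x--> C
  C --y--> C
  C --y--> C
  C --x--> C
  C --x--> C
  C --x--> C
Final state: C
Accept states: {B}
No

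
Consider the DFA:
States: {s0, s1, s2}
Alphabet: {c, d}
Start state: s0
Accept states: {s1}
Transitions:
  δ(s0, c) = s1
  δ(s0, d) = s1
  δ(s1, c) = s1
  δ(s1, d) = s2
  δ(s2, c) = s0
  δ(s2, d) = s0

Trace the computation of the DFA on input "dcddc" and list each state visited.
read 'd': s0 → s1
  read 'c': s1 → s1
  read 'd': s1 → s2
  read 'd': s2 → s0
  read 'c': s0 → s1
s0 -> s1 -> s1 -> s2 -> s0 -> s1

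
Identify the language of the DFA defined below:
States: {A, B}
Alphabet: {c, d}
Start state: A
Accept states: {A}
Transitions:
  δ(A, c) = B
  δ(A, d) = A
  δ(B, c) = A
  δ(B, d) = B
Testing a few strings:
  'dc' → reject
  'cd' → reject
  'dd' → accept
  'ddd' → accept
State roles: A=even number of c's so far; B=odd number of c's so far
All strings over {c,d} with an even number of c's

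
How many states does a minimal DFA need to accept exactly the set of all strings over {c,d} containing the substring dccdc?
By Myhill–Nerode, count the distinguishable equivalence classes: 6 classes — one per longest suffix of the input that is a prefix of 'dccdc' (lengths 0 through 4), plus an absorbing 'already seen dccdc' class.
6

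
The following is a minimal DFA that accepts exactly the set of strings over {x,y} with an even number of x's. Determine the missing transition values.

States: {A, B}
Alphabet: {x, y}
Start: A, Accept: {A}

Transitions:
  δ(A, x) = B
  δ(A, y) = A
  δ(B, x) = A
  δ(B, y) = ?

From the language and accept set, identify what each state tracks — A: even number of x's so far; B: odd number of x's so far.
Each missing δ(q, a) is the state matching the new tracked value after reading a.
δ(B, y) = B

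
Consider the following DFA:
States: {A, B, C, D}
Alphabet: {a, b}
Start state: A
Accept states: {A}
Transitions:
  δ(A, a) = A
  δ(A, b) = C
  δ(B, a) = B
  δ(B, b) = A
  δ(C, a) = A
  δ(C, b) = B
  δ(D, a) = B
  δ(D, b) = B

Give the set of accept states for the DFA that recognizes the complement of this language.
Complement accept states = All states \ Original accept states
= {A, B, C, D} \ {A}
{B, C, D}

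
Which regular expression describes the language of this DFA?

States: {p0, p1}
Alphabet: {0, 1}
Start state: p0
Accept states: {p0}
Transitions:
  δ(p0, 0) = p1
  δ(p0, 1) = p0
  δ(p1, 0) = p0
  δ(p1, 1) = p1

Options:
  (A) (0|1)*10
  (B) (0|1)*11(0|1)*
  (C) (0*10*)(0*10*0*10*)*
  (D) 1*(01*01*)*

Check each option against the DFA on short strings; one disagreement eliminates an option:
  (A) (0|1)*10: on ε the DFA stays in p0 and accepts (p0 ∈ Accept), but the regex does not match it → eliminate
  (B) (0|1)*11(0|1)*: on ε the DFA stays in p0 and accepts (p0 ∈ Accept), but the regex does not match it → eliminate
  (C) (0*10*)(0*10*0*10*)*: on ε the DFA stays in p0 and accepts (p0 ∈ Accept), but the regex does not match it → eliminate
  (D) 1*(01*01*)*: agrees with the DFA on every string of length ≤ 6
Only (D) is consistent with the DFA.
(D) 1*(01*01*)*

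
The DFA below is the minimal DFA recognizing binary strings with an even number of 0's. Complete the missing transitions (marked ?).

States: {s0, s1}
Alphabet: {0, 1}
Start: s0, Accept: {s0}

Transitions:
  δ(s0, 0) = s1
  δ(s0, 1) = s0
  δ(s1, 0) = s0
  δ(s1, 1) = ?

From the language and accept set, identify what each state tracks — s0: even number of 0's so far; s1: odd number of 0's so far.
Each missing δ(q, a) is the state matching the new tracked value after reading a.
δ(s1, 1) = s1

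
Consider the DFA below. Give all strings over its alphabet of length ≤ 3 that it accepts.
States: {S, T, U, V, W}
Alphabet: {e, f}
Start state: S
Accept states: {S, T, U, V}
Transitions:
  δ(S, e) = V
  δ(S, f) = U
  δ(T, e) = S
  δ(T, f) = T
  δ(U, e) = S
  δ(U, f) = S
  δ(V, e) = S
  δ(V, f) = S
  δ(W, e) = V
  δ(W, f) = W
ε, e, f, ee, ef, fe, ff, eee, eef, efe, eff, fee, fef, ffe, fff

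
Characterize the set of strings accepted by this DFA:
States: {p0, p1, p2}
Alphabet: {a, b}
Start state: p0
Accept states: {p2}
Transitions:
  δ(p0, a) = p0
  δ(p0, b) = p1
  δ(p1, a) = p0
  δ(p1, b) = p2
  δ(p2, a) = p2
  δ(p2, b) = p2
Testing a few strings:
  'baab' → reject
  'bbb' → accept
  'bb' → accept
  'a' → reject
State roles: p0=no progress toward bb; p1=one trailing b; p2=substring bb seen
All strings over {a,b} containing the substring bb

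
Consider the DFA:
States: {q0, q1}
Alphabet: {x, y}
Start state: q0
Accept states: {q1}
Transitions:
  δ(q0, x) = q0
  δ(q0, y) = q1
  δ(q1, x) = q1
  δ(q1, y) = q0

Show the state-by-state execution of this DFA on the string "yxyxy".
read 'y': q0 → q1
  read 'x': q1 → q1
  read 'y': q1 → q0
  read 'x': q0 → q0
  read 'y': q0 → q1
q0 -> q1 -> q1 -> q0 -> q0 -> q1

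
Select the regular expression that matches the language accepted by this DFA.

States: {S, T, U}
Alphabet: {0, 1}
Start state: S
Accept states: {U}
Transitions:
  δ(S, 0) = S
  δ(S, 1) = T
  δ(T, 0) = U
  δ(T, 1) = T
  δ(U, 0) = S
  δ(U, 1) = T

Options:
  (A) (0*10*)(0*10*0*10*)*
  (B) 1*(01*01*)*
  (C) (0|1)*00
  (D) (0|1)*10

Check each option against the DFA on short strings; one disagreement eliminates an option:
  (A) (0*10*)(0*10*0*10*)*: on '1' the DFA goes S → T and rejects (T ∉ Accept), but the regex matches it → eliminate
  (B) 1*(01*01*)*: on ε the DFA stays in S and rejects (S ∉ Accept), but the regex matches it → eliminate
  (C) (0|1)*00: on '00' the DFA goes S → S → S and rejects (S ∉ Accept), but the regex matches it → eliminate
  (D) (0|1)*10: agrees with the DFA on every string of length ≤ 6
Only (D) is consistent with the DFA.
(D) (0|1)*10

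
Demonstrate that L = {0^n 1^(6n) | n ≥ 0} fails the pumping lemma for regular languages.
Assume L is regular with pumping length p. Idea: pumping the 0-block breaks the 1:6 ratio.
Choose s = 0^p 1^(6p) (length 7p ≥ p). By the pumping lemma, s = xyz with |xy| ≤ p, |y| > 0, so y = 0^k with k ≥ 1. Then xy²z = 0^(p+k) 1^(6p). For this to be in L we would need 6p = 6(p+k), i.e. 6k = 0, contradicting k ≥ 1. So xy²z ∉ L.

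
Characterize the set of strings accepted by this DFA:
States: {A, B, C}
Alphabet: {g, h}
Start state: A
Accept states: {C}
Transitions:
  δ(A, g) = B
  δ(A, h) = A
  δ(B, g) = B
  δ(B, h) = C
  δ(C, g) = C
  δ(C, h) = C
Testing a few strings:
  'hhhg' → reject
  'g' → reject
  'gh' → accept
  'gggg' → reject
State roles: A=no g seen yet; B=seen a g, waiting for h; C=substring gh seen
All strings over {g,h} containing the substring gh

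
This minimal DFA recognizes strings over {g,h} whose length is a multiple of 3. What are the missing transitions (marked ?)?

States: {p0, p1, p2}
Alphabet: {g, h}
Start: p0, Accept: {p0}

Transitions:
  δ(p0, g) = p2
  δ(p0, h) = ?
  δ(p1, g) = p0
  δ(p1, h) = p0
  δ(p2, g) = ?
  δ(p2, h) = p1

From the language and accept set, identify what each state tracks — p0: length ≡ 0 (mod 3); p1: length ≡ 2 (mod 3); p2: length ≡ 1 (mod 3).
Each missing δ(q, a) is the state matching the new tracked value after reading a.
δ(p0, h) = p2; δ(p2, g) = p1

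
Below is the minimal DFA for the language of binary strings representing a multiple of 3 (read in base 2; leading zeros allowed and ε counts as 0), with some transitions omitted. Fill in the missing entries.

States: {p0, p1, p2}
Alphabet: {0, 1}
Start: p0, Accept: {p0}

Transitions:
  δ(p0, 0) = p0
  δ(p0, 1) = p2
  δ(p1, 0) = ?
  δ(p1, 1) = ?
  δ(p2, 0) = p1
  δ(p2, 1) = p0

From the language and accept set, identify what each state tracks — p0: value ≡ 0 (mod 3); p1: value ≡ 2 (mod 3); p2: value ≡ 1 (mod 3).
Each missing δ(q, a) is the state matching the new tracked value after reading a.
δ(p1, 0) = p2; δ(p1, 1) = p1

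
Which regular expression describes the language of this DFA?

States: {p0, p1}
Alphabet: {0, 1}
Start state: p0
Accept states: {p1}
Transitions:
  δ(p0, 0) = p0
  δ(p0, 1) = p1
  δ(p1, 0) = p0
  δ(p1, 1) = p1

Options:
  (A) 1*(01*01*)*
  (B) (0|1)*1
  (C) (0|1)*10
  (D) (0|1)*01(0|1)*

Check each option against the DFA on short strings; one disagreement eliminates an option:
  (A) 1*(01*01*)*: on ε the DFA stays in p0 and rejects (p0 ∉ Accept), but the regex matches it → eliminate
  (B) (0|1)*1: agrees with the DFA on every string of length ≤ 6
  (C) (0|1)*10: on '1' the DFA goes p0 → p1 and accepts (p1 ∈ Accept), but the regex does not match it → eliminate
  (D) (0|1)*01(0|1)*: on '1' the DFA goes p0 → p1 and accepts (p1 ∈ Accept), but the regex does not match it → eliminate
Only (B) is consistent with the DFA.
(B) (0|1)*1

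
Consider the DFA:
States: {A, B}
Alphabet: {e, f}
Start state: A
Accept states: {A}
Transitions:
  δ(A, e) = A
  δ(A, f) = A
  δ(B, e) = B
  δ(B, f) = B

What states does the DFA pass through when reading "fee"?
read 'f': A → A
  read 'e': A → A
  read 'e': A → A
A -> A -> A -> A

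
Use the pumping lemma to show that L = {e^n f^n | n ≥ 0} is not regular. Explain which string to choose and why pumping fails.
Assume L is regular with pumping length p. Idea: pumping the e-block changes the count balance.
Choose s = e^p f^p (length 2p ≥ p). By the pumping lemma, s = xyz with |xy| ≤ p, |y| > 0. So y = e^k for some k > 0 (since xy is entirely within the e's). Pumping gives xy²z = e^(p+k) f^p, which is not in L since p+k ≠ p.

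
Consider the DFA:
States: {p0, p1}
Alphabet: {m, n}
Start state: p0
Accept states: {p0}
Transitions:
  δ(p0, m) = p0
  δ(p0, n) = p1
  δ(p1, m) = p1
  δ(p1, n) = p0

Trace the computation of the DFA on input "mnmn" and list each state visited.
read 'm': p0 → p0
  read 'n': p0 → p1
  read 'm': p1 → p1
  read 'n': p1 → p0
p0 -> p0 -> p1 -> p1 -> p0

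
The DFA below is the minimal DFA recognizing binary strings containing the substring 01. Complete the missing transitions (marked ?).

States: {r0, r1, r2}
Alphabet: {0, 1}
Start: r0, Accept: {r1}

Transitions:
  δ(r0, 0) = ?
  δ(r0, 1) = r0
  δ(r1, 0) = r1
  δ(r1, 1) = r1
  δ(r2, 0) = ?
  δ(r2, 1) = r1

From the language and accept set, identify what each state tracks — r0: no 0 seen yet; r1: substring 01 seen; r2: seen a 0, waiting for 1.
Each missing δ(q, a) is the state matching the new tracked value after reading a.
δ(r0, 0) = r2; δ(r2, 0) = r2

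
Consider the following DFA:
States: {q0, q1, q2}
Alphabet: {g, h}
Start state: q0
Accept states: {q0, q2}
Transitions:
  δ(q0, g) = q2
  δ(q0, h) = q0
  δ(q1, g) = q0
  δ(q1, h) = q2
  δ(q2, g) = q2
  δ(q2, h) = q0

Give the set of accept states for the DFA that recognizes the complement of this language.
Complement accept states = All states \ Original accept states
= {q0, q1, q2} \ {q0, q2}
{q1}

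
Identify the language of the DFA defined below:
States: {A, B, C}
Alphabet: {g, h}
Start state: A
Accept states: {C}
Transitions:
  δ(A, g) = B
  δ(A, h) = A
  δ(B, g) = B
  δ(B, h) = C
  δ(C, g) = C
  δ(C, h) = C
Testing a few strings:
  'hg' → reject
  'h' → reject
  'hhg' → reject
  'hh' → reject
State roles: A=no g seen yet; B=seen a g, waiting for h; C=substring gh seen
All strings over {g,h} containing the substring gh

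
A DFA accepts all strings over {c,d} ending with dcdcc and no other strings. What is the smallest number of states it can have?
By Myhill–Nerode, count the distinguishable equivalence classes: 6 classes — one per longest suffix of the input that is a prefix of 'dcdcc' (lengths 0 through 5); only the length-5 class is accepting.
6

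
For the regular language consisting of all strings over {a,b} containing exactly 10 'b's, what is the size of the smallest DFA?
By Myhill–Nerode, count the distinguishable equivalence classes: 12 classes — having seen 0, 1, …, 10, or >10 copies of 'b'; the count-10 class is the only accepting one and >10 is dead.
12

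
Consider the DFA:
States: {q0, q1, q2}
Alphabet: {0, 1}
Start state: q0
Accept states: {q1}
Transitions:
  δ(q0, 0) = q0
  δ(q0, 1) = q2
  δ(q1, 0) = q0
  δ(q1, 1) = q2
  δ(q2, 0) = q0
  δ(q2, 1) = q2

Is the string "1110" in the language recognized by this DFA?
Processing string "1110":
  q0 --1--> q2
  q2 --1--> q2
  q2 --1--> q2
  q2 --0--> q0
Final state: q0
Accept states: {q1}
No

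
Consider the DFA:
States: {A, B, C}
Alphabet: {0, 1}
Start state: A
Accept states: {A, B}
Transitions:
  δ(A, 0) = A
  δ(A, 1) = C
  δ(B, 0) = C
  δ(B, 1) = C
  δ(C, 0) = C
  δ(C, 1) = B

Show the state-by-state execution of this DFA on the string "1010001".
read '1': A → C
  read '0': C → C
  read '1': C → B
  read '0': B → C
  read '0': C → C
  read '0': C → C
  read '1': C → B
A -> C -> C -> B -> C -> C -> C -> B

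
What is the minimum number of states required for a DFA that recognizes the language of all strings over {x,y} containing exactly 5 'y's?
By Myhill–Nerode, count the distinguishable equivalence classes: 7 classes — having seen 0, 1, …, 5, or >5 copies of 'y'; the count-5 class is the only accepting one and >5 is dead.
7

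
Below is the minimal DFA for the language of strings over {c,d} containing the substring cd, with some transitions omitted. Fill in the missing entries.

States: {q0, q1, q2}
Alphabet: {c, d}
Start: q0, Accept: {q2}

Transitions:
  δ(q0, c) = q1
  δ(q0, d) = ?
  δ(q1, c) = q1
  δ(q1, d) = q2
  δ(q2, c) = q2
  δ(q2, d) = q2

From the language and accept set, identify what each state tracks — q0: no c seen yet; q1: seen a c, waiting for d; q2: substring cd seen.
Each missing δ(q, a) is the state matching the new tracked value after reading a.
δ(q0, d) = q0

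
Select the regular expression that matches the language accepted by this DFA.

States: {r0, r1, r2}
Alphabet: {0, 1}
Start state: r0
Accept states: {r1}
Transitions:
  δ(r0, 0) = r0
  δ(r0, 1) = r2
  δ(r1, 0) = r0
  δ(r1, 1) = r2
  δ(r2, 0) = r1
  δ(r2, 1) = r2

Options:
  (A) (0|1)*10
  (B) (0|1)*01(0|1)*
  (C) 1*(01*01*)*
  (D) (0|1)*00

Check each option against the DFA on short strings; one disagreement eliminates an option:
  (A) (0|1)*10: agrees with the DFA on every string of length ≤ 6
  (B) (0|1)*01(0|1)*: on '01' the DFA goes r0 → r0 → r2 and rejects (r2 ∉ Accept), but the regex matches it → eliminate
  (C) 1*(01*01*)*: on ε the DFA stays in r0 and rejects (r0 ∉ Accept), but the regex matches it → eliminate
  (D) (0|1)*00: on '00' the DFA goes r0 → r0 → r0 and rejects (r0 ∉ Accept), but the regex matches it → eliminate
Only (A) is consistent with the DFA.
(A) (0|1)*10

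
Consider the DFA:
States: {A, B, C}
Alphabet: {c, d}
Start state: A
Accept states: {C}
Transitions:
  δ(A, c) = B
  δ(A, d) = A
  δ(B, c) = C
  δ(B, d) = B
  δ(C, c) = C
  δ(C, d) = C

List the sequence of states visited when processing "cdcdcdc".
read 'c': A → B
  read 'd': B → B
  read 'c': B → C
  read 'd': C → C
  read 'c': C → C
  read 'd': C → C
  read 'c': C → C
A -> B -> B -> C -> C -> C -> C -> C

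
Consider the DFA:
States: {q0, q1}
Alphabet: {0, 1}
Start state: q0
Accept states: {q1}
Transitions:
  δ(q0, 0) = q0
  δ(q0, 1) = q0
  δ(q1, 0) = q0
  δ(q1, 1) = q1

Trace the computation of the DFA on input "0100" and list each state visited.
read '0': q0 → q0
  read '1': q0 → q0
  read '0': q0 → q0
  read '0': q0 → q0
q0 -> q0 -> q0 -> q0 -> q0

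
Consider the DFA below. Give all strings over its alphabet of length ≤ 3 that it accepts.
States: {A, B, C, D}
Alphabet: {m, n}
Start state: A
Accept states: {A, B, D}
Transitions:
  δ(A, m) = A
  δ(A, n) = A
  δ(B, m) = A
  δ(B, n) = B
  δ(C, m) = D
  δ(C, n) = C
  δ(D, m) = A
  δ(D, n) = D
ε, m, n, mm, mn, nm, nn, mmm, mmn, mnm, mnn, nmm, nmn, nnm, nnn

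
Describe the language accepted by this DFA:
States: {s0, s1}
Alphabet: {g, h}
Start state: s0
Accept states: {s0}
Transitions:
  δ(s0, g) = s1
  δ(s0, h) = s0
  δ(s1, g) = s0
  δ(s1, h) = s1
Testing a few strings:
  'ggg' → reject
  'gh' → reject
  'ghh' → reject
  'h' → accept
State roles: s0=even number of g's so far; s1=odd number of g's so far
All strings over {g,h} with an even number of g's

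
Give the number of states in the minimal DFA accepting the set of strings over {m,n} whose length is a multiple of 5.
By Myhill–Nerode, count the distinguishable equivalence classes: 5 classes — one per residue of the length mod 5; class i is distinguished from class j by any string of length (5 − i) mod 5.
5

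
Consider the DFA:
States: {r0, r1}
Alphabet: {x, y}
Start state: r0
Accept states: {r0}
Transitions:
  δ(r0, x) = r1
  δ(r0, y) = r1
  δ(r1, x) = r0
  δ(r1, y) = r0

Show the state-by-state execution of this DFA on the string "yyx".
read 'y': r0 → r1
  read 'y': r1 → r0
  read 'x': r0 → r1
r0 -> r1 -> r0 -> r1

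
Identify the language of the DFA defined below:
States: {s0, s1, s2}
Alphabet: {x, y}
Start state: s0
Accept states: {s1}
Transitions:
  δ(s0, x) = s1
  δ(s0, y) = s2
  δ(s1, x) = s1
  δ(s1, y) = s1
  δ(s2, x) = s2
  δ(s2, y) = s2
Testing a few strings:
  'yyy' → reject
  'xx' → accept
  'y' → reject
  'x' → accept
State roles: s0=no input read; s1=started with x; s2=started with y (dead)
All strings over {x,y} starting with x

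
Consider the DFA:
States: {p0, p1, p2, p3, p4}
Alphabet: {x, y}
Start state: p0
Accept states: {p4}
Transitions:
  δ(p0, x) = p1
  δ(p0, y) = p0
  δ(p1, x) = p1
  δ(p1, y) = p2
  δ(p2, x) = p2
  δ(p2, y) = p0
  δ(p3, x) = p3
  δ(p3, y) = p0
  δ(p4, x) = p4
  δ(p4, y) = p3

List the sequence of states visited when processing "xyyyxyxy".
read 'x': p0 → p1
  read 'y': p1 → p2
  read 'y': p2 → p0
  read 'y': p0 → p0
  read 'x': p0 → p1
  read 'y': p1 → p2
  read 'x': p2 → p2
  read 'y': p2 → p0
p0 -> p1 -> p2 -> p0 -> p0 -> p1 -> p2 -> p2 -> p0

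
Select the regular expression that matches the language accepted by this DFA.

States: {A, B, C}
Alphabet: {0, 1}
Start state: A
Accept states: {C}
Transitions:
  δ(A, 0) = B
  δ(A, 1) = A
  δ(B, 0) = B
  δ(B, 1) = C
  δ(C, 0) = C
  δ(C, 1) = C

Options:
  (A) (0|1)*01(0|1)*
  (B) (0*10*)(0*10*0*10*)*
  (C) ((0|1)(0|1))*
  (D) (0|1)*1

Check each option against the DFA on short strings; one disagreement eliminates an option:
  (A) (0|1)*01(0|1)*: agrees with the DFA on every string of length ≤ 6
  (B) (0*10*)(0*10*0*10*)*: on '1' the DFA goes A → A and rejects (A ∉ Accept), but the regex matches it → eliminate
  (C) ((0|1)(0|1))*: on ε the DFA stays in A and rejects (A ∉ Accept), but the regex matches it → eliminate
  (D) (0|1)*1: on '1' the DFA goes A → A and rejects (A ∉ Accept), but the regex matches it → eliminate
Only (A) is consistent with the DFA.
(A) (0|1)*01(0|1)*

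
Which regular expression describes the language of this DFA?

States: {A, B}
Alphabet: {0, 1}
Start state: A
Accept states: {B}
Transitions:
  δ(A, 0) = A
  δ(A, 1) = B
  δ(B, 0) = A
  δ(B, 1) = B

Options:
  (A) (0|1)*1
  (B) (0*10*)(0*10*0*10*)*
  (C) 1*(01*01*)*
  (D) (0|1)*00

Check each option against the DFA on short strings; one disagreement eliminates an option:
  (A) (0|1)*1: agrees with the DFA on every string of length ≤ 6
  (B) (0*10*)(0*10*0*10*)*: on '10' the DFA goes A → B → A and rejects (A ∉ Accept), but the regex matches it → eliminate
  (C) 1*(01*01*)*: on ε the DFA stays in A and rejects (A ∉ Accept), but the regex matches it → eliminate
  (D) (0|1)*00: on '1' the DFA goes A → B and accepts (B ∈ Accept), but the regex does not match it → eliminate
Only (A) is consistent with the DFA.
(A) (0|1)*1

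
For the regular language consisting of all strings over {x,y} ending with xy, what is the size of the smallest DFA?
By Myhill–Nerode, count the distinguishable equivalence classes: 3 classes — one per longest suffix of the input that is a prefix of 'xy' (lengths 0 through 2); only the length-2 class is accepting.
3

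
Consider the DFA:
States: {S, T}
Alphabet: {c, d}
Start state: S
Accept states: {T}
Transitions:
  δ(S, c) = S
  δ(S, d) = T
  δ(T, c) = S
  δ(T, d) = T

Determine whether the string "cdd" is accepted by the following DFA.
Processing string "cdd":
  S --c--> S
  S --d--> T
  T --d--> T
Final state: T
Accept states: {T}
Yes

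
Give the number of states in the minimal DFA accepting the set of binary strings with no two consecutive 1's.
By Myhill–Nerode, count the distinguishable equivalence classes: three classes — safe with last≠1 / safe with last=1 / 11 seen (dead).
3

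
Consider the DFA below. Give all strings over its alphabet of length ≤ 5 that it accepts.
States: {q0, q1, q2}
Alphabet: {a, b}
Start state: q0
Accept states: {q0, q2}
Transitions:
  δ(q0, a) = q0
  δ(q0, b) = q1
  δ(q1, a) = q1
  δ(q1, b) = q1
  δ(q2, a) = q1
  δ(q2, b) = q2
ε, a, aa, aaa, aaaa, aaaaa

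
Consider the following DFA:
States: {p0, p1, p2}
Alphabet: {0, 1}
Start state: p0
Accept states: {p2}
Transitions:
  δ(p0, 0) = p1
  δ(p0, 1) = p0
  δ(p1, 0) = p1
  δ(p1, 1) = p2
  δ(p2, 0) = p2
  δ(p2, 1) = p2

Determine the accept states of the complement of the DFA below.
Complement accept states = All states \ Original accept states
= {p0, p1, p2} \ {p2}
{p0, p1}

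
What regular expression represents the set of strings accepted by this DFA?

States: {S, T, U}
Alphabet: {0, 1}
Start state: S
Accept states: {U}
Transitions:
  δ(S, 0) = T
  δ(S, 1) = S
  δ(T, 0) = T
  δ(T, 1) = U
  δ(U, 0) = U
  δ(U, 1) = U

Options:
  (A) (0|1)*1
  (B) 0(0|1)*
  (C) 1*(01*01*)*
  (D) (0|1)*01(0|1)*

Check each option against the DFA on short strings; one disagreement eliminates an option:
  (A) (0|1)*1: on '1' the DFA goes S → S and rejects (S ∉ Accept), but the regex matches it → eliminate
  (B) 0(0|1)*: on '0' the DFA goes S → T and rejects (T ∉ Accept), but the regex matches it → eliminate
  (C) 1*(01*01*)*: on ε the DFA stays in S and rejects (S ∉ Accept), but the regex matches it → eliminate
  (D) (0|1)*01(0|1)*: agrees with the DFA on every string of length ≤ 6
Only (D) is consistent with the DFA.
(D) (0|1)*01(0|1)*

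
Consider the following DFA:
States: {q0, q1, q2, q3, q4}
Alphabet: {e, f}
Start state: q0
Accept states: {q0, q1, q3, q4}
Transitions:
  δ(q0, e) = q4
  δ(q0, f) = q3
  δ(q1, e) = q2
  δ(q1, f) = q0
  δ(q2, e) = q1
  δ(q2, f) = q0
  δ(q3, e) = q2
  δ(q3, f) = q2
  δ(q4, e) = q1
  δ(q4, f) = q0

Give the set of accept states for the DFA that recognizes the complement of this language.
Complement accept states = All states \ Original accept states
= {q0, q1, q2, q3, q4} \ {q0, q1, q3, q4}
{q2}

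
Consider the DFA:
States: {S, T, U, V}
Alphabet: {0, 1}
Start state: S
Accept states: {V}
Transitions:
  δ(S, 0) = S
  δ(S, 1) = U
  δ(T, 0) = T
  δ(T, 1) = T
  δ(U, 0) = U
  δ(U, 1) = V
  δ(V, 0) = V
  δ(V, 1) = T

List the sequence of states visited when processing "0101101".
read '0': S → S
  read '1': S → U
  read '0': U → U
  read '1': U → V
  read '1': V → T
  read '0': T → T
  read '1': T → T
S -> S -> U -> U -> V -> T -> T -> T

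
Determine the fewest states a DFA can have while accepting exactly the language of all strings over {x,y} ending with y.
By Myhill–Nerode, count the distinguishable equivalence classes: two classes — last symbol is y vs. not.
2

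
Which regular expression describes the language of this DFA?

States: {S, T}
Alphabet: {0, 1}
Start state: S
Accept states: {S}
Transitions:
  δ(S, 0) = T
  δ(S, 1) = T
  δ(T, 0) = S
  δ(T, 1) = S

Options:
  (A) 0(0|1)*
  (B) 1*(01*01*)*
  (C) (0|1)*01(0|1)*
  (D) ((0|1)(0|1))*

Check each option against the DFA on short strings; one disagreement eliminates an option:
  (A) 0(0|1)*: on ε the DFA stays in S and accepts (S ∈ Accept), but the regex does not match it → eliminate
  (B) 1*(01*01*)*: on '1' the DFA goes S → T and rejects (T ∉ Accept), but the regex matches it → eliminate
  (C) (0|1)*01(0|1)*: on ε the DFA stays in S and accepts (S ∈ Accept), but the regex does not match it → eliminate
  (D) ((0|1)(0|1))*: agrees with the DFA on every string of length ≤ 6
Only (D) is consistent with the DFA.
(D) ((0|1)(0|1))*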